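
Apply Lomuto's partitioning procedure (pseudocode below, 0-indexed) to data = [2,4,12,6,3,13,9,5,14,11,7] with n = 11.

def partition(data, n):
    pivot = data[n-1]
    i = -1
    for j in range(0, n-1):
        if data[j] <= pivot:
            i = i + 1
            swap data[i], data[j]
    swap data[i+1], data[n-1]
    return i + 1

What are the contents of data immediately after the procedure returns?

pivot=7, i=-1
j=0: 2≤7, i=0, swap(0,0) ⇒ [2,4,12,6,3,13,9,5,14,11,7]
j=1: 4≤7, i=1, swap(1,1) ⇒ [2,4,12,6,3,13,9,5,14,11,7]
j=2: 12>7, skip
j=3: 6≤7, i=2, swap(2,3) ⇒ [2,4,6,12,3,13,9,5,14,11,7]
j=4: 3≤7, i=3, swap(3,4) ⇒ [2,4,6,3,12,13,9,5,14,11,7]
j=5: 13>7, skip
j=6: 9>7, skip
j=7: 5≤7, i=4, swap(4,7) ⇒ [2,4,6,3,5,13,9,12,14,11,7]
j=8: 14>7, skip
j=9: 11>7, skip
swap(5,10) ⇒ [2,4,6,3,5,7,9,12,14,11,13]; return 5

[2,4,6,3,5,7,9,12,14,11,13]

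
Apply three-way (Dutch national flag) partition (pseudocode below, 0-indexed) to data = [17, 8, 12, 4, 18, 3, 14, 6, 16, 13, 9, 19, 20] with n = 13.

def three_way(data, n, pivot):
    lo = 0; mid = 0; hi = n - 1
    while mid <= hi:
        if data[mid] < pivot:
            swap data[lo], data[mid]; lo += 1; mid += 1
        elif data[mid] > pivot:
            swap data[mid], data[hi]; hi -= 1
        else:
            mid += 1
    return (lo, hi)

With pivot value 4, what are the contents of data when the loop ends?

lo=0 mid=0 hi=12
17>4: swap(0,12), hi=11 ⇒ [20, 8, 12, 4, 18, 3, 14, 6, 16, 13, 9, 19, 17]
20>4: swap(0,11), hi=10 ⇒ [19, 8, 12, 4, 18, 3, 14, 6, 16, 13, 9, 20, 17]
19>4: swap(0,10), hi=9 ⇒ [9, 8, 12, 4, 18, 3, 14, 6, 16, 13, 19, 20, 17]
9>4: swap(0,9), hi=8 ⇒ [13, 8, 12, 4, 18, 3, 14, 6, 16, 9, 19, 20, 17]
13>4: swap(0,8), hi=7 ⇒ [16, 8, 12, 4, 18, 3, 14, 6, 13, 9, 19, 20, 17]
16>4: swap(0,7), hi=6 ⇒ [6, 8, 12, 4, 18, 3, 14, 16, 13, 9, 19, 20, 17]
6>4: swap(0,6), hi=5 ⇒ [14, 8, 12, 4, 18, 3, 6, 16, 13, 9, 19, 20, 17]
14>4: swap(0,5), hi=4 ⇒ [3, 8, 12, 4, 18, 14, 6, 16, 13, 9, 19, 20, 17]
3<4: swap(0,0), lo=1 mid=1 ⇒ [3, 8, 12, 4, 18, 14, 6, 16, 13, 9, 19, 20, 17]
8>4: swap(1,4), hi=3 ⇒ [3, 18, 12, 4, 8, 14, 6, 16, 13, 9, 19, 20, 17]
18>4: swap(1,3), hi=2 ⇒ [3, 4, 12, 18, 8, 14, 6, 16, 13, 9, 19, 20, 17]
4=4: mid=2
12>4: swap(2,2), hi=1 ⇒ [3, 4, 12, 18, 8, 14, 6, 16, 13, 9, 19, 20, 17]
done. lo=1 hi=1; data=[3, 4, 12, 18, 8, 14, 6, 16, 13, 9, 19, 20, 17]

[3, 4, 12, 18, 8, 14, 6, 16, 13, 9, 19, 20, 17]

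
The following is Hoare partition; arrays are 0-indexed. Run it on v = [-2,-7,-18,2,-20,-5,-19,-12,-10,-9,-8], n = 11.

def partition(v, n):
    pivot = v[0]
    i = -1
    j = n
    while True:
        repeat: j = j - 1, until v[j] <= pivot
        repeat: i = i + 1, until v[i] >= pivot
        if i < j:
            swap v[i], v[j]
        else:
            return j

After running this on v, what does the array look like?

[-8,-7,-18,-9,-20,-5,-19,-12,-10,2,-2]

pivot=-2
j stops at 10 (-8), i stops at 0 (-2); swap ⇒ [-8,-7,-18,2,-20,-5,-19,-12,-10,-9,-2]
j stops at 9 (-9), i stops at 3 (2); swap ⇒ [-8,-7,-18,-9,-20,-5,-19,-12,-10,2,-2]
j stops at 8, i stops at 9; i≥j ⇒ return 8. v=[-8,-7,-18,-9,-20,-5,-19,-12,-10,2,-2]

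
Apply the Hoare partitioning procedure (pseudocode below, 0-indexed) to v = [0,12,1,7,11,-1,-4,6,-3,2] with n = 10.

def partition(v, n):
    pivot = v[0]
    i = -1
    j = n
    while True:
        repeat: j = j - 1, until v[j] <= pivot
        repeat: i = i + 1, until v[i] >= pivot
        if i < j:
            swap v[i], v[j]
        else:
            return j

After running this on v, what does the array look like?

[-3,-4,-1,7,11,1,12,6,0,2]

pivot = v[0] = 0; i = -1, j = 10
j→8 (v[8]=-3≤0), i→0 (v[0]=0≥0); i<j, swap → [-3,12,1,7,11,-1,-4,6,0,2]
j→6 (v[6]=-4≤0), i→1 (v[1]=12≥0); i<j, swap → [-3,-4,1,7,11,-1,12,6,0,2]
j→5 (v[5]=-1≤0), i→2 (v[2]=1≥0); i<j, swap → [-3,-4,-1,7,11,1,12,6,0,2]
j→2, i→3; i≥j, return j=2. v = [-3,-4,-1,7,11,1,12,6,0,2]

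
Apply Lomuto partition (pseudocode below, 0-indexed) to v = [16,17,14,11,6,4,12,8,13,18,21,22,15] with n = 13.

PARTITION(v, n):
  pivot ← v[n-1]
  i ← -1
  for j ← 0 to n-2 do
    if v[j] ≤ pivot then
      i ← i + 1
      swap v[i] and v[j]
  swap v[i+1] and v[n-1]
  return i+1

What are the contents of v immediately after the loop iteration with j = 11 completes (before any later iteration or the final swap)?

pivot = v[12] = 15; i = -1
j=0: v[0]=16 > 15 → no swap
j=1: v[1]=17 > 15 → no swap
j=2: v[2]=14 ≤ 15 → i=0, swap v[0],v[2] → [14,17,16,11,6,4,12,8,13,18,21,22,15]
j=3: v[3]=11 ≤ 15 → i=1, swap v[1],v[3] → [14,11,16,17,6,4,12,8,13,18,21,22,15]
j=4: v[4]=6 ≤ 15 → i=2, swap v[2],v[4] → [14,11,6,17,16,4,12,8,13,18,21,22,15]
j=5: v[5]=4 ≤ 15 → i=3, swap v[3],v[5] → [14,11,6,4,16,17,12,8,13,18,21,22,15]
j=6: v[6]=12 ≤ 15 → i=4, swap v[4],v[6] → [14,11,6,4,12,17,16,8,13,18,21,22,15]
j=7: v[7]=8 ≤ 15 → i=5, swap v[5],v[7] → [14,11,6,4,12,8,16,17,13,18,21,22,15]
j=8: v[8]=13 ≤ 15 → i=6, swap v[6],v[8] → [14,11,6,4,12,8,13,17,16,18,21,22,15]
j=9: v[9]=18 > 15 → no swap
j=10: v[10]=21 > 15 → no swap
j=11: v[11]=22 > 15 → no swap
(after j=11) v = [14,11,6,4,12,8,13,17,16,18,21,22,15]

[14,11,6,4,12,8,13,17,16,18,21,22,15]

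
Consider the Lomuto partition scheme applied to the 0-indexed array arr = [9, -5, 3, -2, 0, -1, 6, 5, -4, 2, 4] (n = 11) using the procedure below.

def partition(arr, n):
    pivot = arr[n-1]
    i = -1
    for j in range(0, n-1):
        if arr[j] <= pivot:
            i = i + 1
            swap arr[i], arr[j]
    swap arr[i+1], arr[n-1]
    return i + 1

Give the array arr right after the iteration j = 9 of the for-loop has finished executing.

pivot=4, i=-1
j=0: 9>4, skip
j=1: -5≤4, i=0, swap(0,1) ⇒ [-5, 9, 3, -2, 0, -1, 6, 5, -4, 2, 4]
j=2: 3≤4, i=1, swap(1,2) ⇒ [-5, 3, 9, -2, 0, -1, 6, 5, -4, 2, 4]
j=3: -2≤4, i=2, swap(2,3) ⇒ [-5, 3, -2, 9, 0, -1, 6, 5, -4, 2, 4]
j=4: 0≤4, i=3, swap(3,4) ⇒ [-5, 3, -2, 0, 9, -1, 6, 5, -4, 2, 4]
j=5: -1≤4, i=4, swap(4,5) ⇒ [-5, 3, -2, 0, -1, 9, 6, 5, -4, 2, 4]
j=6: 6>4, skip
j=7: 5>4, skip
j=8: -4≤4, i=5, swap(5,8) ⇒ [-5, 3, -2, 0, -1, -4, 6, 5, 9, 2, 4]
j=9: 2≤4, i=6, swap(6,9) ⇒ [-5, 3, -2, 0, -1, -4, 2, 5, 9, 6, 4]
(after j=9) arr = [-5, 3, -2, 0, -1, -4, 2, 5, 9, 6, 4]

[-5, 3, -2, 0, -1, -4, 2, 5, 9, 6, 4]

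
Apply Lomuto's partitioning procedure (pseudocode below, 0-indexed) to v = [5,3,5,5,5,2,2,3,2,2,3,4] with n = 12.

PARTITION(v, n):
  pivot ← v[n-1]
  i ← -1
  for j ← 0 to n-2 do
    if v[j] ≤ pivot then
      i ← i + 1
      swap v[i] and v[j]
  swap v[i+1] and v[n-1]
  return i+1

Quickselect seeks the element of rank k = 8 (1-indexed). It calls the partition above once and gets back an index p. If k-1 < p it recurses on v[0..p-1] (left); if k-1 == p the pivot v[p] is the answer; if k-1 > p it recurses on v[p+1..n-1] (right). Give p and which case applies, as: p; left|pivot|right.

7; pivot

pivot=4, i=-1
j=0: 5>4, skip
j=1: 3≤4, i=0, swap(0,1) ⇒ [3,5,5,5,5,2,2,3,2,2,3,4]
j=2: 5>4, skip
j=3: 5>4, skip
j=4: 5>4, skip
j=5: 2≤4, i=1, swap(1,5) ⇒ [3,2,5,5,5,5,2,3,2,2,3,4]
j=6: 2≤4, i=2, swap(2,6) ⇒ [3,2,2,5,5,5,5,3,2,2,3,4]
j=7: 3≤4, i=3, swap(3,7) ⇒ [3,2,2,3,5,5,5,5,2,2,3,4]
j=8: 2≤4, i=4, swap(4,8) ⇒ [3,2,2,3,2,5,5,5,5,2,3,4]
j=9: 2≤4, i=5, swap(5,9) ⇒ [3,2,2,3,2,2,5,5,5,5,3,4]
j=10: 3≤4, i=6, swap(6,10) ⇒ [3,2,2,3,2,2,3,5,5,5,5,4]
swap(7,11) ⇒ [3,2,2,3,2,2,3,4,5,5,5,5]; return 7
p = 7; k-1 = 7 == 7 ⇒ pivot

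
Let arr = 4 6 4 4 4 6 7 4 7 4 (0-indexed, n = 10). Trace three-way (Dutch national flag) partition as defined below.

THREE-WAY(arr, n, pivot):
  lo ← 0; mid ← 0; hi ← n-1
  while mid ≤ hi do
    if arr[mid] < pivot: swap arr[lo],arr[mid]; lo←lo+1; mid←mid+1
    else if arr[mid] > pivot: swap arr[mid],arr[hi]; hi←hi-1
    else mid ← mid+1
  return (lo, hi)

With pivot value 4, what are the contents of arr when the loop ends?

4 4 4 4 4 4 7 7 6 6

lo=0 mid=0 hi=9
4=4: mid=1
6>4: swap(1,9), hi=8 ⇒ 4 4 4 4 4 6 7 4 7 6
4=4: mid=2
4=4: mid=3
4=4: mid=4
4=4: mid=5
6>4: swap(5,8), hi=7 ⇒ 4 4 4 4 4 7 7 4 6 6
7>4: swap(5,7), hi=6 ⇒ 4 4 4 4 4 4 7 7 6 6
4=4: mid=6
7>4: swap(6,6), hi=5 ⇒ 4 4 4 4 4 4 7 7 6 6
done. lo=0 hi=5; arr=4 4 4 4 4 4 7 7 6 6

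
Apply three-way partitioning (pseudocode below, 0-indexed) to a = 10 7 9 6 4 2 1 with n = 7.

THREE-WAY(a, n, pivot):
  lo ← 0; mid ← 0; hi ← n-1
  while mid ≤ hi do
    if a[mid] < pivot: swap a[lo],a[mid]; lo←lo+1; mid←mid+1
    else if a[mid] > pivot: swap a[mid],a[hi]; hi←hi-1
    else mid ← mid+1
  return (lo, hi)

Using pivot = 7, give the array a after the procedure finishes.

lo=0 mid=0 hi=6
10>7: swap(0,6), hi=5 ⇒ 1 7 9 6 4 2 10
1<7: swap(0,0), lo=1 mid=1 ⇒ 1 7 9 6 4 2 10
7=7: mid=2
9>7: swap(2,5), hi=4 ⇒ 1 7 2 6 4 9 10
2<7: swap(1,2), lo=2 mid=3 ⇒ 1 2 7 6 4 9 10
6<7: swap(2,3), lo=3 mid=4 ⇒ 1 2 6 7 4 9 10
4<7: swap(3,4), lo=4 mid=5 ⇒ 1 2 6 4 7 9 10
done. lo=4 hi=4; a=1 2 6 4 7 9 10

1 2 6 4 7 9 10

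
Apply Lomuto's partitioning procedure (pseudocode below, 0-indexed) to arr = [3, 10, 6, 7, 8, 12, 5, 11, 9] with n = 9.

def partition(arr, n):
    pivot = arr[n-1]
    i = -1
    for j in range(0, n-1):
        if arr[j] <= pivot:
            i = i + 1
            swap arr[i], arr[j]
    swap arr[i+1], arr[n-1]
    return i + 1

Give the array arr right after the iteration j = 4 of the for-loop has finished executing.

pivot = arr[8] = 9; i = -1
j=0: arr[0]=3 ≤ 9 → i=0, swap arr[0],arr[0] (no change) → [3, 10, 6, 7, 8, 12, 5, 11, 9]
j=1: arr[1]=10 > 9 → no swap
j=2: arr[2]=6 ≤ 9 → i=1, swap arr[1],arr[2] → [3, 6, 10, 7, 8, 12, 5, 11, 9]
j=3: arr[3]=7 ≤ 9 → i=2, swap arr[2],arr[3] → [3, 6, 7, 10, 8, 12, 5, 11, 9]
j=4: arr[4]=8 ≤ 9 → i=3, swap arr[3],arr[4] → [3, 6, 7, 8, 10, 12, 5, 11, 9]
(after j=4) arr = [3, 6, 7, 8, 10, 12, 5, 11, 9]

[3, 6, 7, 8, 10, 12, 5, 11, 9]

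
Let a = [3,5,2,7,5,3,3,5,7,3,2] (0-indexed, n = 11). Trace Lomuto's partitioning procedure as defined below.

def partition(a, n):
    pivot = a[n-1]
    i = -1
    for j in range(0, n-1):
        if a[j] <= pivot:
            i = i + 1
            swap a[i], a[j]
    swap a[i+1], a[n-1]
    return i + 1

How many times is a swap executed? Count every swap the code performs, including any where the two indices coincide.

2

pivot = a[10] = 2; i = -1
j=0: a[0]=3 > 2 → no swap
j=1: a[1]=5 > 2 → no swap
j=2: a[2]=2 ≤ 2 → i=0, swap a[0],a[2] → [2,5,3,7,5,3,3,5,7,3,2]
j=3: a[3]=7 > 2 → no swap
j=4: a[4]=5 > 2 → no swap
j=5: a[5]=3 > 2 → no swap
j=6: a[6]=3 > 2 → no swap
j=7: a[7]=5 > 2 → no swap
j=8: a[8]=7 > 2 → no swap
j=9: a[9]=3 > 2 → no swap
final swap a[1],a[10] → [2,2,3,7,5,3,3,5,7,3,5]; return 1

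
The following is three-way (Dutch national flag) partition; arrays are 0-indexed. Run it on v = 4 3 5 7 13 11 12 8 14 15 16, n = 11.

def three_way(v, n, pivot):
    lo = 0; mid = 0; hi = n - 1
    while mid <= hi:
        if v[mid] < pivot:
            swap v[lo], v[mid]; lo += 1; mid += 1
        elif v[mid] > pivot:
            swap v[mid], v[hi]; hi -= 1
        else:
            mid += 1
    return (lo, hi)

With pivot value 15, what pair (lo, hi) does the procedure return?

pivot = 15; lo=0, mid=0, hi=10
v[mid]=4<15: swap v[0],v[0]; lo=1,mid=1 → 4 3 5 7 13 11 12 8 14 15 16
v[mid]=3<15: swap v[1],v[1]; lo=2,mid=2 → 4 3 5 7 13 11 12 8 14 15 16
v[mid]=5<15: swap v[2],v[2]; lo=3,mid=3 → 4 3 5 7 13 11 12 8 14 15 16
v[mid]=7<15: swap v[3],v[3]; lo=4,mid=4 → 4 3 5 7 13 11 12 8 14 15 16
v[mid]=13<15: swap v[4],v[4]; lo=5,mid=5 → 4 3 5 7 13 11 12 8 14 15 16
v[mid]=11<15: swap v[5],v[5]; lo=6,mid=6 → 4 3 5 7 13 11 12 8 14 15 16
v[mid]=12<15: swap v[6],v[6]; lo=7,mid=7 → 4 3 5 7 13 11 12 8 14 15 16
v[mid]=8<15: swap v[7],v[7]; lo=8,mid=8 → 4 3 5 7 13 11 12 8 14 15 16
v[mid]=14<15: swap v[8],v[8]; lo=9,mid=9 → 4 3 5 7 13 11 12 8 14 15 16
v[mid]=15=15: mid=10
v[mid]=16>15: swap v[10],v[10]; hi=9 → 4 3 5 7 13 11 12 8 14 15 16
end: lo=9, hi=9; v = 4 3 5 7 13 11 12 8 14 15 16

(9, 9)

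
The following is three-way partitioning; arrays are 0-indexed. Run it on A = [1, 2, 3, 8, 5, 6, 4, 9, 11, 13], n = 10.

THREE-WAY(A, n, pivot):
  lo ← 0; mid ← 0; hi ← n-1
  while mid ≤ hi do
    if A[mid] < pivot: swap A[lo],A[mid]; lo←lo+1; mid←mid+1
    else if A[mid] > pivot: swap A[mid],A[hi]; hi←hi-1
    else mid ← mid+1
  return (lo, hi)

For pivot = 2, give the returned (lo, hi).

(1, 1)

pivot = 2; lo=0, mid=0, hi=9
A[mid]=1<2: swap A[0],A[0]; lo=1,mid=1 → [1, 2, 3, 8, 5, 6, 4, 9, 11, 13]
A[mid]=2=2: mid=2
A[mid]=3>2: swap A[2],A[9]; hi=8 → [1, 2, 13, 8, 5, 6, 4, 9, 11, 3]
A[mid]=13>2: swap A[2],A[8]; hi=7 → [1, 2, 11, 8, 5, 6, 4, 9, 13, 3]
A[mid]=11>2: swap A[2],A[7]; hi=6 → [1, 2, 9, 8, 5, 6, 4, 11, 13, 3]
A[mid]=9>2: swap A[2],A[6]; hi=5 → [1, 2, 4, 8, 5, 6, 9, 11, 13, 3]
A[mid]=4>2: swap A[2],A[5]; hi=4 → [1, 2, 6, 8, 5, 4, 9, 11, 13, 3]
A[mid]=6>2: swap A[2],A[4]; hi=3 → [1, 2, 5, 8, 6, 4, 9, 11, 13, 3]
A[mid]=5>2: swap A[2],A[3]; hi=2 → [1, 2, 8, 5, 6, 4, 9, 11, 13, 3]
A[mid]=8>2: swap A[2],A[2]; hi=1 → [1, 2, 8, 5, 6, 4, 9, 11, 13, 3]
end: lo=1, hi=1; A = [1, 2, 8, 5, 6, 4, 9, 11, 13, 3]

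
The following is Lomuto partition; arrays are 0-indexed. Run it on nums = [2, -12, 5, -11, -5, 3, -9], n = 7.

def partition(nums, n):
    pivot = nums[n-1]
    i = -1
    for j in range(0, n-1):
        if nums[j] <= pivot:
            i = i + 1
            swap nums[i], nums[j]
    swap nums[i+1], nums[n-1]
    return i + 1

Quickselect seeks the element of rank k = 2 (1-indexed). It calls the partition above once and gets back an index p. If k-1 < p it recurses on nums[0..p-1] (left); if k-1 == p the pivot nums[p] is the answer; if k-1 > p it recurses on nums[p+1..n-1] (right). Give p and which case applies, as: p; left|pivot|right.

pivot=-9, i=-1
j=0: 2>-9, skip
j=1: -12≤-9, i=0, swap(0,1) ⇒ [-12, 2, 5, -11, -5, 3, -9]
j=2: 5>-9, skip
j=3: -11≤-9, i=1, swap(1,3) ⇒ [-12, -11, 5, 2, -5, 3, -9]
j=4: -5>-9, skip
j=5: 3>-9, skip
swap(2,6) ⇒ [-12, -11, -9, 2, -5, 3, 5]; return 2
p = 2; k-1 = 1 < 2 ⇒ left

2; left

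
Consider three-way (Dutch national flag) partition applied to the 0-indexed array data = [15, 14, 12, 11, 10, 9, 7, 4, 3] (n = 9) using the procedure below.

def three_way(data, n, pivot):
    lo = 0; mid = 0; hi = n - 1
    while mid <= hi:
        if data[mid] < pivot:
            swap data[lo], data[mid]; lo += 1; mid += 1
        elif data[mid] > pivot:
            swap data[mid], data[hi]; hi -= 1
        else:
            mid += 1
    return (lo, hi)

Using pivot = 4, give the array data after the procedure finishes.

[3, 4, 11, 10, 9, 7, 12, 14, 15]

lo=0 mid=0 hi=8
15>4: swap(0,8), hi=7 ⇒ [3, 14, 12, 11, 10, 9, 7, 4, 15]
3<4: swap(0,0), lo=1 mid=1 ⇒ [3, 14, 12, 11, 10, 9, 7, 4, 15]
14>4: swap(1,7), hi=6 ⇒ [3, 4, 12, 11, 10, 9, 7, 14, 15]
4=4: mid=2
12>4: swap(2,6), hi=5 ⇒ [3, 4, 7, 11, 10, 9, 12, 14, 15]
7>4: swap(2,5), hi=4 ⇒ [3, 4, 9, 11, 10, 7, 12, 14, 15]
9>4: swap(2,4), hi=3 ⇒ [3, 4, 10, 11, 9, 7, 12, 14, 15]
10>4: swap(2,3), hi=2 ⇒ [3, 4, 11, 10, 9, 7, 12, 14, 15]
11>4: swap(2,2), hi=1 ⇒ [3, 4, 11, 10, 9, 7, 12, 14, 15]
done. lo=1 hi=1; data=[3, 4, 11, 10, 9, 7, 12, 14, 15]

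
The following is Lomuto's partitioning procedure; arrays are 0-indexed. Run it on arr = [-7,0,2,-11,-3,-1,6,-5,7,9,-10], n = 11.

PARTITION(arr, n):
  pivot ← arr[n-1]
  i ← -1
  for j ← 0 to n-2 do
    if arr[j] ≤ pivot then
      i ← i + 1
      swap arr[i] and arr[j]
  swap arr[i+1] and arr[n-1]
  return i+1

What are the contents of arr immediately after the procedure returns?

[-11,-10,2,-7,-3,-1,6,-5,7,9,0]

pivot = arr[10] = -10; i = -1
j=0: arr[0]=-7 > -10 → no swap
j=1: arr[1]=0 > -10 → no swap
j=2: arr[2]=2 > -10 → no swap
j=3: arr[3]=-11 ≤ -10 → i=0, swap arr[0],arr[3] → [-11,0,2,-7,-3,-1,6,-5,7,9,-10]
j=4: arr[4]=-3 > -10 → no swap
j=5: arr[5]=-1 > -10 → no swap
j=6: arr[6]=6 > -10 → no swap
j=7: arr[7]=-5 > -10 → no swap
j=8: arr[8]=7 > -10 → no swap
j=9: arr[9]=9 > -10 → no swap
final swap arr[1],arr[10] → [-11,-10,2,-7,-3,-1,6,-5,7,9,0]; return 1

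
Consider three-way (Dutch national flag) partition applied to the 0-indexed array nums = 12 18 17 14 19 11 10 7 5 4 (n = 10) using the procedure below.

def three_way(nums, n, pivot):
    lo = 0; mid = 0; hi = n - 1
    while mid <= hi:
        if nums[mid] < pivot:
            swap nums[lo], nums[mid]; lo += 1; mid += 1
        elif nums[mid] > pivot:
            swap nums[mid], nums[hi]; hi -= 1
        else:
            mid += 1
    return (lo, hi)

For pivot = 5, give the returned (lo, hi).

lo=0 mid=0 hi=9
12>5: swap(0,9), hi=8 ⇒ 4 18 17 14 19 11 10 7 5 12
4<5: swap(0,0), lo=1 mid=1 ⇒ 4 18 17 14 19 11 10 7 5 12
18>5: swap(1,8), hi=7 ⇒ 4 5 17 14 19 11 10 7 18 12
5=5: mid=2
17>5: swap(2,7), hi=6 ⇒ 4 5 7 14 19 11 10 17 18 12
7>5: swap(2,6), hi=5 ⇒ 4 5 10 14 19 11 7 17 18 12
10>5: swap(2,5), hi=4 ⇒ 4 5 11 14 19 10 7 17 18 12
11>5: swap(2,4), hi=3 ⇒ 4 5 19 14 11 10 7 17 18 12
19>5: swap(2,3), hi=2 ⇒ 4 5 14 19 11 10 7 17 18 12
14>5: swap(2,2), hi=1 ⇒ 4 5 14 19 11 10 7 17 18 12
done. lo=1 hi=1; nums=4 5 14 19 11 10 7 17 18 12

(1, 1)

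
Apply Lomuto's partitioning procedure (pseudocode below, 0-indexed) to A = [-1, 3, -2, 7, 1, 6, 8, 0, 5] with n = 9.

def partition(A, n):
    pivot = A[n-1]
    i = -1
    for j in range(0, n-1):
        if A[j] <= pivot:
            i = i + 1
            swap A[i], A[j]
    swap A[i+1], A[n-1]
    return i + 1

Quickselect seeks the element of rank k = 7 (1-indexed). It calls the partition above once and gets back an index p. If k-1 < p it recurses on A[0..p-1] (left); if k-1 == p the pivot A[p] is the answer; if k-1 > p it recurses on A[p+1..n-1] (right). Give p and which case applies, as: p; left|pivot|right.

pivot = A[8] = 5; i = -1
j=0: A[0]=-1 ≤ 5 → i=0, swap A[0],A[0] (no change) → [-1, 3, -2, 7, 1, 6, 8, 0, 5]
j=1: A[1]=3 ≤ 5 → i=1, swap A[1],A[1] (no change) → [-1, 3, -2, 7, 1, 6, 8, 0, 5]
j=2: A[2]=-2 ≤ 5 → i=2, swap A[2],A[2] (no change) → [-1, 3, -2, 7, 1, 6, 8, 0, 5]
j=3: A[3]=7 > 5 → no swap
j=4: A[4]=1 ≤ 5 → i=3, swap A[3],A[4] → [-1, 3, -2, 1, 7, 6, 8, 0, 5]
j=5: A[5]=6 > 5 → no swap
j=6: A[6]=8 > 5 → no swap
j=7: A[7]=0 ≤ 5 → i=4, swap A[4],A[7] → [-1, 3, -2, 1, 0, 6, 8, 7, 5]
final swap A[5],A[8] → [-1, 3, -2, 1, 0, 5, 8, 7, 6]; return 5
p = 5; k-1 = 6 > 5 ⇒ right

5; right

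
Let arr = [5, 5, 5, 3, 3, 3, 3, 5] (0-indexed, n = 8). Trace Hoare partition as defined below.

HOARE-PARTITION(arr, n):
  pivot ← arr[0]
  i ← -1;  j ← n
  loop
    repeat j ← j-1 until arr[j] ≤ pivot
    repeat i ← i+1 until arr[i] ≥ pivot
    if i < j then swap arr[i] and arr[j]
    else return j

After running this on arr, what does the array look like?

[5, 3, 3, 3, 3, 5, 5, 5]

pivot=5
j stops at 7 (5), i stops at 0 (5); swap ⇒ [5, 5, 5, 3, 3, 3, 3, 5]
j stops at 6 (3), i stops at 1 (5); swap ⇒ [5, 3, 5, 3, 3, 3, 5, 5]
j stops at 5 (3), i stops at 2 (5); swap ⇒ [5, 3, 3, 3, 3, 5, 5, 5]
j stops at 4, i stops at 5; i≥j ⇒ return 4. arr=[5, 3, 3, 3, 3, 5, 5, 5]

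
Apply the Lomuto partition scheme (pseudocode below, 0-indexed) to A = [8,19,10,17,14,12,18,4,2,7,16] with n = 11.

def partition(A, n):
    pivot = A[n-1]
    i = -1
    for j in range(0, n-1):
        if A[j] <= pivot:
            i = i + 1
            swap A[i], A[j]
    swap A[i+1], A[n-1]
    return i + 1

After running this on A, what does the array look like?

[8,10,14,12,4,2,7,16,17,18,19]

pivot = A[10] = 16; i = -1
j=0: A[0]=8 ≤ 16 → i=0, swap A[0],A[0] (no change) → [8,19,10,17,14,12,18,4,2,7,16]
j=1: A[1]=19 > 16 → no swap
j=2: A[2]=10 ≤ 16 → i=1, swap A[1],A[2] → [8,10,19,17,14,12,18,4,2,7,16]
j=3: A[3]=17 > 16 → no swap
j=4: A[4]=14 ≤ 16 → i=2, swap A[2],A[4] → [8,10,14,17,19,12,18,4,2,7,16]
j=5: A[5]=12 ≤ 16 → i=3, swap A[3],A[5] → [8,10,14,12,19,17,18,4,2,7,16]
j=6: A[6]=18 > 16 → no swap
j=7: A[7]=4 ≤ 16 → i=4, swap A[4],A[7] → [8,10,14,12,4,17,18,19,2,7,16]
j=8: A[8]=2 ≤ 16 → i=5, swap A[5],A[8] → [8,10,14,12,4,2,18,19,17,7,16]
j=9: A[9]=7 ≤ 16 → i=6, swap A[6],A[9] → [8,10,14,12,4,2,7,19,17,18,16]
final swap A[7],A[10] → [8,10,14,12,4,2,7,16,17,18,19]; return 7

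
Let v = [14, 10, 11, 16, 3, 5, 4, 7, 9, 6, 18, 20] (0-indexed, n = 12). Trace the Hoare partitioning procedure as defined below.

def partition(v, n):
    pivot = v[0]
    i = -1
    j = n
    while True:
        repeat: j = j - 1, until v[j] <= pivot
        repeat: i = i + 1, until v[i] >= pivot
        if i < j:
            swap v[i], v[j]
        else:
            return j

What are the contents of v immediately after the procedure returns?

pivot = v[0] = 14; i = -1, j = 12
j→9 (v[9]=6≤14), i→0 (v[0]=14≥14); i<j, swap → [6, 10, 11, 16, 3, 5, 4, 7, 9, 14, 18, 20]
j→8 (v[8]=9≤14), i→3 (v[3]=16≥14); i<j, swap → [6, 10, 11, 9, 3, 5, 4, 7, 16, 14, 18, 20]
j→7, i→8; i≥j, return j=7. v = [6, 10, 11, 9, 3, 5, 4, 7, 16, 14, 18, 20]

[6, 10, 11, 9, 3, 5, 4, 7, 16, 14, 18, 20]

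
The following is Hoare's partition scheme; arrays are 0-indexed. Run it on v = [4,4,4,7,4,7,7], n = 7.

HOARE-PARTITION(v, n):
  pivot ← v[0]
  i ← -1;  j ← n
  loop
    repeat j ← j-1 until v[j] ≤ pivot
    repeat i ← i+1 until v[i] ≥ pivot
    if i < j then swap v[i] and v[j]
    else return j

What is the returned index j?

1

pivot=4
j stops at 4 (4), i stops at 0 (4); swap ⇒ [4,4,4,7,4,7,7]
j stops at 2 (4), i stops at 1 (4); swap ⇒ [4,4,4,7,4,7,7]
j stops at 1, i stops at 2; i≥j ⇒ return 1. v=[4,4,4,7,4,7,7]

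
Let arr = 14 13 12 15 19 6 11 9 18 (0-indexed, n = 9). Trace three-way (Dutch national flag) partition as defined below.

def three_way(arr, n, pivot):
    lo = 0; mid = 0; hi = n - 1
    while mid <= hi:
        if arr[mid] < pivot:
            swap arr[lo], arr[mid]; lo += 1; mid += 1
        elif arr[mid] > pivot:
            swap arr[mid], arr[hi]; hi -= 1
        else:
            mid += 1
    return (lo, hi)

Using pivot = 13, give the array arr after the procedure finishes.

9 12 11 6 13 19 15 18 14

lo=0 mid=0 hi=8
14>13: swap(0,8), hi=7 ⇒ 18 13 12 15 19 6 11 9 14
18>13: swap(0,7), hi=6 ⇒ 9 13 12 15 19 6 11 18 14
9<13: swap(0,0), lo=1 mid=1 ⇒ 9 13 12 15 19 6 11 18 14
13=13: mid=2
12<13: swap(1,2), lo=2 mid=3 ⇒ 9 12 13 15 19 6 11 18 14
15>13: swap(3,6), hi=5 ⇒ 9 12 13 11 19 6 15 18 14
11<13: swap(2,3), lo=3 mid=4 ⇒ 9 12 11 13 19 6 15 18 14
19>13: swap(4,5), hi=4 ⇒ 9 12 11 13 6 19 15 18 14
6<13: swap(3,4), lo=4 mid=5 ⇒ 9 12 11 6 13 19 15 18 14
done. lo=4 hi=4; arr=9 12 11 6 13 19 15 18 14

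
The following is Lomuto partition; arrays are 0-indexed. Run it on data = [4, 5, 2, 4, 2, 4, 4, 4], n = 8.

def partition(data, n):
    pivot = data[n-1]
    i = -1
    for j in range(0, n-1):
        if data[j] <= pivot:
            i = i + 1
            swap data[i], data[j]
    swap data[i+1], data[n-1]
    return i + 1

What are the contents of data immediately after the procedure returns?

[4, 2, 4, 2, 4, 4, 4, 5]

pivot = data[7] = 4; i = -1
j=0: data[0]=4 ≤ 4 → i=0, swap data[0],data[0] (no change) → [4, 5, 2, 4, 2, 4, 4, 4]
j=1: data[1]=5 > 4 → no swap
j=2: data[2]=2 ≤ 4 → i=1, swap data[1],data[2] → [4, 2, 5, 4, 2, 4, 4, 4]
j=3: data[3]=4 ≤ 4 → i=2, swap data[2],data[3] → [4, 2, 4, 5, 2, 4, 4, 4]
j=4: data[4]=2 ≤ 4 → i=3, swap data[3],data[4] → [4, 2, 4, 2, 5, 4, 4, 4]
j=5: data[5]=4 ≤ 4 → i=4, swap data[4],data[5] → [4, 2, 4, 2, 4, 5, 4, 4]
j=6: data[6]=4 ≤ 4 → i=5, swap data[5],data[6] → [4, 2, 4, 2, 4, 4, 5, 4]
final swap data[6],data[7] → [4, 2, 4, 2, 4, 4, 4, 5]; return 6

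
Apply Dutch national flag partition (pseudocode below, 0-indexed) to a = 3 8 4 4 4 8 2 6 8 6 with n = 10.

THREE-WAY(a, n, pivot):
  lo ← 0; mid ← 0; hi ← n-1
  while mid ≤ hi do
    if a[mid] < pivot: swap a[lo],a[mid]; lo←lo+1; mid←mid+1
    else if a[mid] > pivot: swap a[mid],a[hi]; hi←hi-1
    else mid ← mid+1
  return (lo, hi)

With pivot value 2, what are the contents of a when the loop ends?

2 4 4 4 8 8 6 8 6 3

pivot = 2; lo=0, mid=0, hi=9
a[mid]=3>2: swap a[0],a[9]; hi=8 → 6 8 4 4 4 8 2 6 8 3
a[mid]=6>2: swap a[0],a[8]; hi=7 → 8 8 4 4 4 8 2 6 6 3
a[mid]=8>2: swap a[0],a[7]; hi=6 → 6 8 4 4 4 8 2 8 6 3
a[mid]=6>2: swap a[0],a[6]; hi=5 → 2 8 4 4 4 8 6 8 6 3
a[mid]=2=2: mid=1
a[mid]=8>2: swap a[1],a[5]; hi=4 → 2 8 4 4 4 8 6 8 6 3
a[mid]=8>2: swap a[1],a[4]; hi=3 → 2 4 4 4 8 8 6 8 6 3
a[mid]=4>2: swap a[1],a[3]; hi=2 → 2 4 4 4 8 8 6 8 6 3
a[mid]=4>2: swap a[1],a[2]; hi=1 → 2 4 4 4 8 8 6 8 6 3
a[mid]=4>2: swap a[1],a[1]; hi=0 → 2 4 4 4 8 8 6 8 6 3
end: lo=0, hi=0; a = 2 4 4 4 8 8 6 8 6 3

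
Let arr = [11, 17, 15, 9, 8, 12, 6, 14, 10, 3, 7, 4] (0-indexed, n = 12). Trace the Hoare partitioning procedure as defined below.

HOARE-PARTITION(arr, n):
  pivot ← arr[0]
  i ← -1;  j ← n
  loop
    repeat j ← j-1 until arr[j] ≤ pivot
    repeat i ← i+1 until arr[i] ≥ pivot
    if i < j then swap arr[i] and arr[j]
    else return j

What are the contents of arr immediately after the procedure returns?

pivot=11
j stops at 11 (4), i stops at 0 (11); swap ⇒ [4, 17, 15, 9, 8, 12, 6, 14, 10, 3, 7, 11]
j stops at 10 (7), i stops at 1 (17); swap ⇒ [4, 7, 15, 9, 8, 12, 6, 14, 10, 3, 17, 11]
j stops at 9 (3), i stops at 2 (15); swap ⇒ [4, 7, 3, 9, 8, 12, 6, 14, 10, 15, 17, 11]
j stops at 8 (10), i stops at 5 (12); swap ⇒ [4, 7, 3, 9, 8, 10, 6, 14, 12, 15, 17, 11]
j stops at 6, i stops at 7; i≥j ⇒ return 6. arr=[4, 7, 3, 9, 8, 10, 6, 14, 12, 15, 17, 11]

[4, 7, 3, 9, 8, 10, 6, 14, 12, 15, 17, 11]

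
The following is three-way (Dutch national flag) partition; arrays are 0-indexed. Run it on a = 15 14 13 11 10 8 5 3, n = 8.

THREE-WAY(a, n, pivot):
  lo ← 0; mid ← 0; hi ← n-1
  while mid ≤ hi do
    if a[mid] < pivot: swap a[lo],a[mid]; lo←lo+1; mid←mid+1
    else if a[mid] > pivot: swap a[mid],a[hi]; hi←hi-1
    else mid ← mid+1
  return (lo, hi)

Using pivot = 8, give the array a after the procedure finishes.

pivot = 8; lo=0, mid=0, hi=7
a[mid]=15>8: swap a[0],a[7]; hi=6 → 3 14 13 11 10 8 5 15
a[mid]=3<8: swap a[0],a[0]; lo=1,mid=1 → 3 14 13 11 10 8 5 15
a[mid]=14>8: swap a[1],a[6]; hi=5 → 3 5 13 11 10 8 14 15
a[mid]=5<8: swap a[1],a[1]; lo=2,mid=2 → 3 5 13 11 10 8 14 15
a[mid]=13>8: swap a[2],a[5]; hi=4 → 3 5 8 11 10 13 14 15
a[mid]=8=8: mid=3
a[mid]=11>8: swap a[3],a[4]; hi=3 → 3 5 8 10 11 13 14 15
a[mid]=10>8: swap a[3],a[3]; hi=2 → 3 5 8 10 11 13 14 15
end: lo=2, hi=2; a = 3 5 8 10 11 13 14 15

3 5 8 10 11 13 14 15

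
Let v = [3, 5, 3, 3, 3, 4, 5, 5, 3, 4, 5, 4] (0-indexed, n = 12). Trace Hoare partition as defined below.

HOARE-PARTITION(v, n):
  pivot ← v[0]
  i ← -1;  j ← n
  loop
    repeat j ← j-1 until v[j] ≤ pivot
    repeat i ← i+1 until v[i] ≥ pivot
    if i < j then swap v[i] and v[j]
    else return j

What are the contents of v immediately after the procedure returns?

pivot=3
j stops at 8 (3), i stops at 0 (3); swap ⇒ [3, 5, 3, 3, 3, 4, 5, 5, 3, 4, 5, 4]
j stops at 4 (3), i stops at 1 (5); swap ⇒ [3, 3, 3, 3, 5, 4, 5, 5, 3, 4, 5, 4]
j stops at 3 (3), i stops at 2 (3); swap ⇒ [3, 3, 3, 3, 5, 4, 5, 5, 3, 4, 5, 4]
j stops at 2, i stops at 3; i≥j ⇒ return 2. v=[3, 3, 3, 3, 5, 4, 5, 5, 3, 4, 5, 4]

[3, 3, 3, 3, 5, 4, 5, 5, 3, 4, 5, 4]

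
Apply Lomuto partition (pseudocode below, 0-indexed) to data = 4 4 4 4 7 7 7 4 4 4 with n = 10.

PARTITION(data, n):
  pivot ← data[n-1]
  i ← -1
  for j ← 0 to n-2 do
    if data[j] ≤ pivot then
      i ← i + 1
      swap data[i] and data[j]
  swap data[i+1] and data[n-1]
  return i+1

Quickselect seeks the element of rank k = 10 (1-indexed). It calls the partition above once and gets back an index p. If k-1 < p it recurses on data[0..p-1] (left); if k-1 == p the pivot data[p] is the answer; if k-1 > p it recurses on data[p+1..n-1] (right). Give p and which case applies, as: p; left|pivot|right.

pivot = data[9] = 4; i = -1
j=0: data[0]=4 ≤ 4 → i=0, swap data[0],data[0] (no change) → 4 4 4 4 7 7 7 4 4 4
j=1: data[1]=4 ≤ 4 → i=1, swap data[1],data[1] (no change) → 4 4 4 4 7 7 7 4 4 4
j=2: data[2]=4 ≤ 4 → i=2, swap data[2],data[2] (no change) → 4 4 4 4 7 7 7 4 4 4
j=3: data[3]=4 ≤ 4 → i=3, swap data[3],data[3] (no change) → 4 4 4 4 7 7 7 4 4 4
j=4: data[4]=7 > 4 → no swap
j=5: data[5]=7 > 4 → no swap
j=6: data[6]=7 > 4 → no swap
j=7: data[7]=4 ≤ 4 → i=4, swap data[4],data[7] → 4 4 4 4 4 7 7 7 4 4
j=8: data[8]=4 ≤ 4 → i=5, swap data[5],data[8] → 4 4 4 4 4 4 7 7 7 4
final swap data[6],data[9] → 4 4 4 4 4 4 4 7 7 7; return 6
p = 6; k-1 = 9 > 6 ⇒ right

6; right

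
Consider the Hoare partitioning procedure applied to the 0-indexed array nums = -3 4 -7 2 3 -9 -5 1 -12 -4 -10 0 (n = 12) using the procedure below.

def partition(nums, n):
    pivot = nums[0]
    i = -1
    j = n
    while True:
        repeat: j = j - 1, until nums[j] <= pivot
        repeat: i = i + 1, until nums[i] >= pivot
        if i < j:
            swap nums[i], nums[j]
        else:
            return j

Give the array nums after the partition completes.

-10 -4 -7 -12 -5 -9 3 1 2 4 -3 0

pivot = nums[0] = -3; i = -1, j = 12
j→10 (nums[10]=-10≤-3), i→0 (nums[0]=-3≥-3); i<j, swap → -10 4 -7 2 3 -9 -5 1 -12 -4 -3 0
j→9 (nums[9]=-4≤-3), i→1 (nums[1]=4≥-3); i<j, swap → -10 -4 -7 2 3 -9 -5 1 -12 4 -3 0
j→8 (nums[8]=-12≤-3), i→3 (nums[3]=2≥-3); i<j, swap → -10 -4 -7 -12 3 -9 -5 1 2 4 -3 0
j→6 (nums[6]=-5≤-3), i→4 (nums[4]=3≥-3); i<j, swap → -10 -4 -7 -12 -5 -9 3 1 2 4 -3 0
j→5, i→6; i≥j, return j=5. nums = -10 -4 -7 -12 -5 -9 3 1 2 4 -3 0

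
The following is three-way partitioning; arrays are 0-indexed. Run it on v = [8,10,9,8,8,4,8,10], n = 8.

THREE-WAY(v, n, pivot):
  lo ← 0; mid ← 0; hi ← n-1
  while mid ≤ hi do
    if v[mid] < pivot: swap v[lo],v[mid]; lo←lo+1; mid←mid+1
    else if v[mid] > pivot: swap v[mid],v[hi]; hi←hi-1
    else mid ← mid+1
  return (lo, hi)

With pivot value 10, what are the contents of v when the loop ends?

lo=0 mid=0 hi=7
8<10: swap(0,0), lo=1 mid=1 ⇒ [8,10,9,8,8,4,8,10]
10=10: mid=2
9<10: swap(1,2), lo=2 mid=3 ⇒ [8,9,10,8,8,4,8,10]
8<10: swap(2,3), lo=3 mid=4 ⇒ [8,9,8,10,8,4,8,10]
8<10: swap(3,4), lo=4 mid=5 ⇒ [8,9,8,8,10,4,8,10]
4<10: swap(4,5), lo=5 mid=6 ⇒ [8,9,8,8,4,10,8,10]
8<10: swap(5,6), lo=6 mid=7 ⇒ [8,9,8,8,4,8,10,10]
10=10: mid=8
done. lo=6 hi=7; v=[8,9,8,8,4,8,10,10]

[8,9,8,8,4,8,10,10]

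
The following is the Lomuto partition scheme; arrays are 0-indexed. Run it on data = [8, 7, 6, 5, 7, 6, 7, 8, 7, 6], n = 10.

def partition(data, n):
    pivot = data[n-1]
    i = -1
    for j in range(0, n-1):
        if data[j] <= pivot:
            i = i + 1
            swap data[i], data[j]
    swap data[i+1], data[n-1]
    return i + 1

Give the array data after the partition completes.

[6, 5, 6, 6, 7, 8, 7, 8, 7, 7]

pivot=6, i=-1
j=0: 8>6, skip
j=1: 7>6, skip
j=2: 6≤6, i=0, swap(0,2) ⇒ [6, 7, 8, 5, 7, 6, 7, 8, 7, 6]
j=3: 5≤6, i=1, swap(1,3) ⇒ [6, 5, 8, 7, 7, 6, 7, 8, 7, 6]
j=4: 7>6, skip
j=5: 6≤6, i=2, swap(2,5) ⇒ [6, 5, 6, 7, 7, 8, 7, 8, 7, 6]
j=6: 7>6, skip
j=7: 8>6, skip
j=8: 7>6, skip
swap(3,9) ⇒ [6, 5, 6, 6, 7, 8, 7, 8, 7, 7]; return 3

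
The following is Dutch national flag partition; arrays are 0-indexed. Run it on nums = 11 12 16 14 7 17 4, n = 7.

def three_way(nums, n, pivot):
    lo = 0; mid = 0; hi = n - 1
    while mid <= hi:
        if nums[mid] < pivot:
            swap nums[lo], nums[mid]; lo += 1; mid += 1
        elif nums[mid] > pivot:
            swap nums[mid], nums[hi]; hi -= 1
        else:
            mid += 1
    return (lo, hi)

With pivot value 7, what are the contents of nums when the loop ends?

4 7 14 16 17 12 11

pivot = 7; lo=0, mid=0, hi=6
nums[mid]=11>7: swap nums[0],nums[6]; hi=5 → 4 12 16 14 7 17 11
nums[mid]=4<7: swap nums[0],nums[0]; lo=1,mid=1 → 4 12 16 14 7 17 11
nums[mid]=12>7: swap nums[1],nums[5]; hi=4 → 4 17 16 14 7 12 11
nums[mid]=17>7: swap nums[1],nums[4]; hi=3 → 4 7 16 14 17 12 11
nums[mid]=7=7: mid=2
nums[mid]=16>7: swap nums[2],nums[3]; hi=2 → 4 7 14 16 17 12 11
nums[mid]=14>7: swap nums[2],nums[2]; hi=1 → 4 7 14 16 17 12 11
end: lo=1, hi=1; nums = 4 7 14 16 17 12 11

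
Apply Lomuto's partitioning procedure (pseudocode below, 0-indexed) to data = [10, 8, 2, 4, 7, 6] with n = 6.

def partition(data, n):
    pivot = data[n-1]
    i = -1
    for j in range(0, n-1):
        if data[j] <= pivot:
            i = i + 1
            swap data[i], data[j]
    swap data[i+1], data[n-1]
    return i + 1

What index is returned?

2

pivot = data[5] = 6; i = -1
j=0: data[0]=10 > 6 → no swap
j=1: data[1]=8 > 6 → no swap
j=2: data[2]=2 ≤ 6 → i=0, swap data[0],data[2] → [2, 8, 10, 4, 7, 6]
j=3: data[3]=4 ≤ 6 → i=1, swap data[1],data[3] → [2, 4, 10, 8, 7, 6]
j=4: data[4]=7 > 6 → no swap
final swap data[2],data[5] → [2, 4, 6, 8, 7, 10]; return 2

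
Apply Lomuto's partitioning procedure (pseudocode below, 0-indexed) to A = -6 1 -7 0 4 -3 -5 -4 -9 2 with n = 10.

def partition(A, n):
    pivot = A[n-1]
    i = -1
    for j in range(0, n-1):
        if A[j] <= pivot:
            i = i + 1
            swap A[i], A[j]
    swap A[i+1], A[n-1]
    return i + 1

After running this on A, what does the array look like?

pivot=2, i=-1
j=0: -6≤2, i=0, swap(0,0) ⇒ -6 1 -7 0 4 -3 -5 -4 -9 2
j=1: 1≤2, i=1, swap(1,1) ⇒ -6 1 -7 0 4 -3 -5 -4 -9 2
j=2: -7≤2, i=2, swap(2,2) ⇒ -6 1 -7 0 4 -3 -5 -4 -9 2
j=3: 0≤2, i=3, swap(3,3) ⇒ -6 1 -7 0 4 -3 -5 -4 -9 2
j=4: 4>2, skip
j=5: -3≤2, i=4, swap(4,5) ⇒ -6 1 -7 0 -3 4 -5 -4 -9 2
j=6: -5≤2, i=5, swap(5,6) ⇒ -6 1 -7 0 -3 -5 4 -4 -9 2
j=7: -4≤2, i=6, swap(6,7) ⇒ -6 1 -7 0 -3 -5 -4 4 -9 2
j=8: -9≤2, i=7, swap(7,8) ⇒ -6 1 -7 0 -3 -5 -4 -9 4 2
swap(8,9) ⇒ -6 1 -7 0 -3 -5 -4 -9 2 4; return 8

-6 1 -7 0 -3 -5 -4 -9 2 4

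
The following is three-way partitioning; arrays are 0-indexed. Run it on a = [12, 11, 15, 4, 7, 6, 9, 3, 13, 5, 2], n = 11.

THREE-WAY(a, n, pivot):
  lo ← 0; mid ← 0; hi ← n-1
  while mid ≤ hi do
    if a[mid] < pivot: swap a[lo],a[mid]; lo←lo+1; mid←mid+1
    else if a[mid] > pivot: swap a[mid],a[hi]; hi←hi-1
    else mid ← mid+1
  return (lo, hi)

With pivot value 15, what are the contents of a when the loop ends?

[12, 11, 4, 7, 6, 9, 3, 13, 5, 2, 15]

lo=0 mid=0 hi=10
12<15: swap(0,0), lo=1 mid=1 ⇒ [12, 11, 15, 4, 7, 6, 9, 3, 13, 5, 2]
11<15: swap(1,1), lo=2 mid=2 ⇒ [12, 11, 15, 4, 7, 6, 9, 3, 13, 5, 2]
15=15: mid=3
4<15: swap(2,3), lo=3 mid=4 ⇒ [12, 11, 4, 15, 7, 6, 9, 3, 13, 5, 2]
7<15: swap(3,4), lo=4 mid=5 ⇒ [12, 11, 4, 7, 15, 6, 9, 3, 13, 5, 2]
6<15: swap(4,5), lo=5 mid=6 ⇒ [12, 11, 4, 7, 6, 15, 9, 3, 13, 5, 2]
9<15: swap(5,6), lo=6 mid=7 ⇒ [12, 11, 4, 7, 6, 9, 15, 3, 13, 5, 2]
3<15: swap(6,7), lo=7 mid=8 ⇒ [12, 11, 4, 7, 6, 9, 3, 15, 13, 5, 2]
13<15: swap(7,8), lo=8 mid=9 ⇒ [12, 11, 4, 7, 6, 9, 3, 13, 15, 5, 2]
5<15: swap(8,9), lo=9 mid=10 ⇒ [12, 11, 4, 7, 6, 9, 3, 13, 5, 15, 2]
2<15: swap(9,10), lo=10 mid=11 ⇒ [12, 11, 4, 7, 6, 9, 3, 13, 5, 2, 15]
done. lo=10 hi=10; a=[12, 11, 4, 7, 6, 9, 3, 13, 5, 2, 15]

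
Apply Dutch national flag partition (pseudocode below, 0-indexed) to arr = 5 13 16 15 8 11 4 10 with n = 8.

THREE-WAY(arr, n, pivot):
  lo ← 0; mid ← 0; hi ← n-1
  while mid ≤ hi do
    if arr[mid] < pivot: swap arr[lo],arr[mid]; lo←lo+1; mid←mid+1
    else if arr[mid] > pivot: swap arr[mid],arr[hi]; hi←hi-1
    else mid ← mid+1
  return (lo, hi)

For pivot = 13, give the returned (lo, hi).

(5, 5)

pivot = 13; lo=0, mid=0, hi=7
arr[mid]=5<13: swap arr[0],arr[0]; lo=1,mid=1 → 5 13 16 15 8 11 4 10
arr[mid]=13=13: mid=2
arr[mid]=16>13: swap arr[2],arr[7]; hi=6 → 5 13 10 15 8 11 4 16
arr[mid]=10<13: swap arr[1],arr[2]; lo=2,mid=3 → 5 10 13 15 8 11 4 16
arr[mid]=15>13: swap arr[3],arr[6]; hi=5 → 5 10 13 4 8 11 15 16
arr[mid]=4<13: swap arr[2],arr[3]; lo=3,mid=4 → 5 10 4 13 8 11 15 16
arr[mid]=8<13: swap arr[3],arr[4]; lo=4,mid=5 → 5 10 4 8 13 11 15 16
arr[mid]=11<13: swap arr[4],arr[5]; lo=5,mid=6 → 5 10 4 8 11 13 15 16
end: lo=5, hi=5; arr = 5 10 4 8 11 13 15 16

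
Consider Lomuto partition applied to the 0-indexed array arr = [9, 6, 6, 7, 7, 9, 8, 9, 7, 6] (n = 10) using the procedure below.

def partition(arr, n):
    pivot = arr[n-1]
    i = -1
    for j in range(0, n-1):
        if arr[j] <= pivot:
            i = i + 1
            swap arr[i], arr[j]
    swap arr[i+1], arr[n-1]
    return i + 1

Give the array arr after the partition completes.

[6, 6, 6, 7, 7, 9, 8, 9, 7, 9]

pivot = arr[9] = 6; i = -1
j=0: arr[0]=9 > 6 → no swap
j=1: arr[1]=6 ≤ 6 → i=0, swap arr[0],arr[1] → [6, 9, 6, 7, 7, 9, 8, 9, 7, 6]
j=2: arr[2]=6 ≤ 6 → i=1, swap arr[1],arr[2] → [6, 6, 9, 7, 7, 9, 8, 9, 7, 6]
j=3: arr[3]=7 > 6 → no swap
j=4: arr[4]=7 > 6 → no swap
j=5: arr[5]=9 > 6 → no swap
j=6: arr[6]=8 > 6 → no swap
j=7: arr[7]=9 > 6 → no swap
j=8: arr[8]=7 > 6 → no swap
final swap arr[2],arr[9] → [6, 6, 6, 7, 7, 9, 8, 9, 7, 9]; return 2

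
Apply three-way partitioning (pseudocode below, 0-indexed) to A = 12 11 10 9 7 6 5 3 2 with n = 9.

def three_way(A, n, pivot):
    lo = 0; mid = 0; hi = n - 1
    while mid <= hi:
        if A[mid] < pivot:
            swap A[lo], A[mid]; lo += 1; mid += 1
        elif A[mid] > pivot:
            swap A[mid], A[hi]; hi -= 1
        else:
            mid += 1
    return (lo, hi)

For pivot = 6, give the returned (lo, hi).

lo=0 mid=0 hi=8
12>6: swap(0,8), hi=7 ⇒ 2 11 10 9 7 6 5 3 12
2<6: swap(0,0), lo=1 mid=1 ⇒ 2 11 10 9 7 6 5 3 12
11>6: swap(1,7), hi=6 ⇒ 2 3 10 9 7 6 5 11 12
3<6: swap(1,1), lo=2 mid=2 ⇒ 2 3 10 9 7 6 5 11 12
10>6: swap(2,6), hi=5 ⇒ 2 3 5 9 7 6 10 11 12
5<6: swap(2,2), lo=3 mid=3 ⇒ 2 3 5 9 7 6 10 11 12
9>6: swap(3,5), hi=4 ⇒ 2 3 5 6 7 9 10 11 12
6=6: mid=4
7>6: swap(4,4), hi=3 ⇒ 2 3 5 6 7 9 10 11 12
done. lo=3 hi=3; A=2 3 5 6 7 9 10 11 12

(3, 3)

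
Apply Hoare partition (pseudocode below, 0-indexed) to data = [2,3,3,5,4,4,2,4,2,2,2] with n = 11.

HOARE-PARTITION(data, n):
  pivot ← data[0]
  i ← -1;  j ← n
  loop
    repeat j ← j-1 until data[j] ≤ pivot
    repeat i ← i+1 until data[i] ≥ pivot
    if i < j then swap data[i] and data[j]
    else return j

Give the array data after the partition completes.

[2,2,2,2,4,4,5,4,3,3,2]

pivot = data[0] = 2; i = -1, j = 11
j→10 (data[10]=2≤2), i→0 (data[0]=2≥2); i<j, swap → [2,3,3,5,4,4,2,4,2,2,2]
j→9 (data[9]=2≤2), i→1 (data[1]=3≥2); i<j, swap → [2,2,3,5,4,4,2,4,2,3,2]
j→8 (data[8]=2≤2), i→2 (data[2]=3≥2); i<j, swap → [2,2,2,5,4,4,2,4,3,3,2]
j→6 (data[6]=2≤2), i→3 (data[3]=5≥2); i<j, swap → [2,2,2,2,4,4,5,4,3,3,2]
j→3, i→4; i≥j, return j=3. data = [2,2,2,2,4,4,5,4,3,3,2]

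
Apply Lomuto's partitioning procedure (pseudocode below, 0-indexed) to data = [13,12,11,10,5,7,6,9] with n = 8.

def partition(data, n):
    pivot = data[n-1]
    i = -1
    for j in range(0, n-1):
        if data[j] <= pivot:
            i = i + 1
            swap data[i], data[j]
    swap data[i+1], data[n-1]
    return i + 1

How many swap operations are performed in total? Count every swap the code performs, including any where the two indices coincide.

4

pivot = data[7] = 9; i = -1
j=0: data[0]=13 > 9 → no swap
j=1: data[1]=12 > 9 → no swap
j=2: data[2]=11 > 9 → no swap
j=3: data[3]=10 > 9 → no swap
j=4: data[4]=5 ≤ 9 → i=0, swap data[0],data[4] → [5,12,11,10,13,7,6,9]
j=5: data[5]=7 ≤ 9 → i=1, swap data[1],data[5] → [5,7,11,10,13,12,6,9]
j=6: data[6]=6 ≤ 9 → i=2, swap data[2],data[6] → [5,7,6,10,13,12,11,9]
final swap data[3],data[7] → [5,7,6,9,13,12,11,10]; return 3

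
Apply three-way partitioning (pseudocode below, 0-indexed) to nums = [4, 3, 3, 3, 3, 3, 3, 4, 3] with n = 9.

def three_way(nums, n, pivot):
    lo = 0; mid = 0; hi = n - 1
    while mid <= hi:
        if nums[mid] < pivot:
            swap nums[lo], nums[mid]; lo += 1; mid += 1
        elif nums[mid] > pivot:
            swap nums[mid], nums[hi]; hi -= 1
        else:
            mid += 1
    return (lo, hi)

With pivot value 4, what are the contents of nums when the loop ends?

lo=0 mid=0 hi=8
4=4: mid=1
3<4: swap(0,1), lo=1 mid=2 ⇒ [3, 4, 3, 3, 3, 3, 3, 4, 3]
3<4: swap(1,2), lo=2 mid=3 ⇒ [3, 3, 4, 3, 3, 3, 3, 4, 3]
3<4: swap(2,3), lo=3 mid=4 ⇒ [3, 3, 3, 4, 3, 3, 3, 4, 3]
3<4: swap(3,4), lo=4 mid=5 ⇒ [3, 3, 3, 3, 4, 3, 3, 4, 3]
3<4: swap(4,5), lo=5 mid=6 ⇒ [3, 3, 3, 3, 3, 4, 3, 4, 3]
3<4: swap(5,6), lo=6 mid=7 ⇒ [3, 3, 3, 3, 3, 3, 4, 4, 3]
4=4: mid=8
3<4: swap(6,8), lo=7 mid=9 ⇒ [3, 3, 3, 3, 3, 3, 3, 4, 4]
done. lo=7 hi=8; nums=[3, 3, 3, 3, 3, 3, 3, 4, 4]

[3, 3, 3, 3, 3, 3, 3, 4, 4]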